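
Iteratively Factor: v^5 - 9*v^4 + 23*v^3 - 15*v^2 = (v)*(v^4 - 9*v^3 + 23*v^2 - 15*v) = v*(v - 1)*(v^3 - 8*v^2 + 15*v) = v^2*(v - 1)*(v^2 - 8*v + 15) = v^2*(v - 3)*(v - 1)*(v - 5)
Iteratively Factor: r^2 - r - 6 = (r - 3)*(r + 2)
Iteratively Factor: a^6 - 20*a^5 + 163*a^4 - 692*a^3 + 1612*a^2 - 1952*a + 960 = (a - 2)*(a^5 - 18*a^4 + 127*a^3 - 438*a^2 + 736*a - 480) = (a - 2)^2*(a^4 - 16*a^3 + 95*a^2 - 248*a + 240) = (a - 5)*(a - 2)^2*(a^3 - 11*a^2 + 40*a - 48) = (a - 5)*(a - 3)*(a - 2)^2*(a^2 - 8*a + 16) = (a - 5)*(a - 4)*(a - 3)*(a - 2)^2*(a - 4)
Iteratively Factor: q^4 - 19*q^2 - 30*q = (q + 3)*(q^3 - 3*q^2 - 10*q) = (q - 5)*(q + 3)*(q^2 + 2*q) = q*(q - 5)*(q + 3)*(q + 2)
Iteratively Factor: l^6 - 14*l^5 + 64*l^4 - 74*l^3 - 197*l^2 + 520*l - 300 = (l - 2)*(l^5 - 12*l^4 + 40*l^3 + 6*l^2 - 185*l + 150) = (l - 5)*(l - 2)*(l^4 - 7*l^3 + 5*l^2 + 31*l - 30) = (l - 5)*(l - 3)*(l - 2)*(l^3 - 4*l^2 - 7*l + 10) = (l - 5)*(l - 3)*(l - 2)*(l + 2)*(l^2 - 6*l + 5) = (l - 5)*(l - 3)*(l - 2)*(l - 1)*(l + 2)*(l - 5)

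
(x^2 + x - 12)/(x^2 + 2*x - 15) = (x + 4)/(x + 5)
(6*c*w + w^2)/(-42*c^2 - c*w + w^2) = w/(-7*c + w)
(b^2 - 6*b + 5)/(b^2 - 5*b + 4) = (b - 5)/(b - 4)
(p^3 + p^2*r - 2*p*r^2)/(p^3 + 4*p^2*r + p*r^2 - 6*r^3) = p/(p + 3*r)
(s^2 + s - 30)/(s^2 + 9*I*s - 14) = (s^2 + s - 30)/(s^2 + 9*I*s - 14)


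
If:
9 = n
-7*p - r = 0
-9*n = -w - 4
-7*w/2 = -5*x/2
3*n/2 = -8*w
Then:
No Solution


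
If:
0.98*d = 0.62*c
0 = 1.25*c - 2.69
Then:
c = 2.15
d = 1.36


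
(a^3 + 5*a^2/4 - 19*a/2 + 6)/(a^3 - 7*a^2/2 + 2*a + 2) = (4*a^2 + 13*a - 12)/(2*(2*a^2 - 3*a - 2))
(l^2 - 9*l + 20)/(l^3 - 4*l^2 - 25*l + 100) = 1/(l + 5)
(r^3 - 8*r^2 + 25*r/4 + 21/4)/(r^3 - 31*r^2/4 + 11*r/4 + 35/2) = (4*r^2 - 4*r - 3)/(4*r^2 - 3*r - 10)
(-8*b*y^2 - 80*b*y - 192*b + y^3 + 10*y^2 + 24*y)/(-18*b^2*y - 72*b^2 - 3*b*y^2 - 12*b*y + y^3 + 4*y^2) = (-8*b*y - 48*b + y^2 + 6*y)/(-18*b^2 - 3*b*y + y^2)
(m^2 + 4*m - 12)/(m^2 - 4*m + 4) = (m + 6)/(m - 2)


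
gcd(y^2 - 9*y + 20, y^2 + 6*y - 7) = 1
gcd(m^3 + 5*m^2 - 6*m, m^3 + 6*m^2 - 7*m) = m^2 - m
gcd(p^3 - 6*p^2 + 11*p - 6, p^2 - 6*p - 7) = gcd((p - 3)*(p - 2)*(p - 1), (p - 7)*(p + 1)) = 1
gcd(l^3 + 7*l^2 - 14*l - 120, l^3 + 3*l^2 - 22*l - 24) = l^2 + 2*l - 24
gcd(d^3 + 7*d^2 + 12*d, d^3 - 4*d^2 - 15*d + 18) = d + 3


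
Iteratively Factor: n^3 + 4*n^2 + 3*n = (n)*(n^2 + 4*n + 3) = n*(n + 3)*(n + 1)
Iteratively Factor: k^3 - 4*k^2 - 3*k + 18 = (k - 3)*(k^2 - k - 6) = (k - 3)^2*(k + 2)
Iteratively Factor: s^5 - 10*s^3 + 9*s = (s - 1)*(s^4 + s^3 - 9*s^2 - 9*s) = (s - 1)*(s + 1)*(s^3 - 9*s) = (s - 3)*(s - 1)*(s + 1)*(s^2 + 3*s) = s*(s - 3)*(s - 1)*(s + 1)*(s + 3)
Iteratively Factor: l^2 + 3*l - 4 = (l - 1)*(l + 4)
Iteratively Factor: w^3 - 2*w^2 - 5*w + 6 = (w + 2)*(w^2 - 4*w + 3) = (w - 3)*(w + 2)*(w - 1)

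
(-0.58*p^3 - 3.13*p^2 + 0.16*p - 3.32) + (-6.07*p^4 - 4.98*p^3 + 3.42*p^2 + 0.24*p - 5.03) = -6.07*p^4 - 5.56*p^3 + 0.29*p^2 + 0.4*p - 8.35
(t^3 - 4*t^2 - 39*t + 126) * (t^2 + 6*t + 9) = t^5 + 2*t^4 - 54*t^3 - 144*t^2 + 405*t + 1134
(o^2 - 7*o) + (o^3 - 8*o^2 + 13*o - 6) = o^3 - 7*o^2 + 6*o - 6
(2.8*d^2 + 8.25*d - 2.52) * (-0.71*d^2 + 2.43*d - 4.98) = -1.988*d^4 + 0.9465*d^3 + 7.8927*d^2 - 47.2086*d + 12.5496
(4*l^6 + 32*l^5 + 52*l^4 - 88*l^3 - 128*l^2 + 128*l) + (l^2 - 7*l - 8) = 4*l^6 + 32*l^5 + 52*l^4 - 88*l^3 - 127*l^2 + 121*l - 8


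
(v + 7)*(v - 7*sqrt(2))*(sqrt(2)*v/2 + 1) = sqrt(2)*v^3/2 - 6*v^2 + 7*sqrt(2)*v^2/2 - 42*v - 7*sqrt(2)*v - 49*sqrt(2)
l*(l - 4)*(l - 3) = l^3 - 7*l^2 + 12*l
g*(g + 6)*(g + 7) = g^3 + 13*g^2 + 42*g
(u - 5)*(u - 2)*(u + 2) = u^3 - 5*u^2 - 4*u + 20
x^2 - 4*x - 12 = (x - 6)*(x + 2)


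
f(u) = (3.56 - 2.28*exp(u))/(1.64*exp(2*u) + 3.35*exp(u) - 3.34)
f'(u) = (3.56 - 2.28*exp(u))*(-3.28*exp(2*u) - 3.35*exp(u))/(1.64*exp(2*u) + 3.35*exp(u) - 3.34)^2 - 2.28*exp(u)/(1.64*exp(2*u) + 3.35*exp(u) - 3.34) = (3.7392*exp(2*u) - 11.6768*exp(u) - 4.3108)*exp(u)/(2.6896*exp(4*u) + 10.988*exp(3*u) + 0.267300000000001*exp(2*u) - 22.378*exp(u) + 11.1556)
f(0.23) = 0.20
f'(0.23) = -1.36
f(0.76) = -0.12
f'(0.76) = -0.20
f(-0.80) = -1.69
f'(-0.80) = -1.75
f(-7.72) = -1.07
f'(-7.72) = -0.00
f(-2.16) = -1.12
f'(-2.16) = -0.08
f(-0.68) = -1.97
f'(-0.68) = -3.14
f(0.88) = -0.14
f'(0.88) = -0.13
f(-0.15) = 2.11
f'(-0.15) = -17.35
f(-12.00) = -1.07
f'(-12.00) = 0.00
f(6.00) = 0.00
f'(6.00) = 0.00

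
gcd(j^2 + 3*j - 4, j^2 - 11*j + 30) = 1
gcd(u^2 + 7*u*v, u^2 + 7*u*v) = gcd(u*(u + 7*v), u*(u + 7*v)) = u^2 + 7*u*v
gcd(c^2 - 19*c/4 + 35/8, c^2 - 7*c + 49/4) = c - 7/2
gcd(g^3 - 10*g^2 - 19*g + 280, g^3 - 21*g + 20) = g + 5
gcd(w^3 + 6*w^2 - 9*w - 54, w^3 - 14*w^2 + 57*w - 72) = w - 3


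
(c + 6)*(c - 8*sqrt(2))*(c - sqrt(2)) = c^3 - 9*sqrt(2)*c^2 + 6*c^2 - 54*sqrt(2)*c + 16*c + 96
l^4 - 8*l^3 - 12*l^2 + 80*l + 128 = (l - 8)*(l - 4)*(l + 2)^2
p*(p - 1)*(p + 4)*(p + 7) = p^4 + 10*p^3 + 17*p^2 - 28*p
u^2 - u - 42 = (u - 7)*(u + 6)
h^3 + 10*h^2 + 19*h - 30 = (h - 1)*(h + 5)*(h + 6)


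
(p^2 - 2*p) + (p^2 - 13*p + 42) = 2*p^2 - 15*p + 42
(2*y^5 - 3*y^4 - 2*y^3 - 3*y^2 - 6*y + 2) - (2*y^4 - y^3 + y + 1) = 2*y^5 - 5*y^4 - y^3 - 3*y^2 - 7*y + 1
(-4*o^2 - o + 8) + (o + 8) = 16 - 4*o^2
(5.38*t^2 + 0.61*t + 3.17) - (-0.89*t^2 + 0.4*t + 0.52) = 6.27*t^2 + 0.21*t + 2.65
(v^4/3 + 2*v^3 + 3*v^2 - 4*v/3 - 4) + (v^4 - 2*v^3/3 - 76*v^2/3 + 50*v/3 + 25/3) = 4*v^4/3 + 4*v^3/3 - 67*v^2/3 + 46*v/3 + 13/3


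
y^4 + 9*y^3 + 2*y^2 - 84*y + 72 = (y - 2)*(y - 1)*(y + 6)^2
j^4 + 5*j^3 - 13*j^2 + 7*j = j*(j - 1)^2*(j + 7)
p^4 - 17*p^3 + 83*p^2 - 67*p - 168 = (p - 8)*(p - 7)*(p - 3)*(p + 1)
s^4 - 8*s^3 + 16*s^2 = s^2*(s - 4)^2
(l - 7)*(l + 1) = l^2 - 6*l - 7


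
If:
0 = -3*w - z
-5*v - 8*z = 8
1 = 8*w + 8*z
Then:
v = -19/10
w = -1/16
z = 3/16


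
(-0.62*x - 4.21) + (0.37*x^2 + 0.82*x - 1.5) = 0.37*x^2 + 0.2*x - 5.71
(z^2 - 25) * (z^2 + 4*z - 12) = z^4 + 4*z^3 - 37*z^2 - 100*z + 300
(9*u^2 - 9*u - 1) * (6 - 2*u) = -18*u^3 + 72*u^2 - 52*u - 6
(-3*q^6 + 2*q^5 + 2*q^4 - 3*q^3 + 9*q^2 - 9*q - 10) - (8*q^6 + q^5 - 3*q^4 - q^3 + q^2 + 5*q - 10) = -11*q^6 + q^5 + 5*q^4 - 2*q^3 + 8*q^2 - 14*q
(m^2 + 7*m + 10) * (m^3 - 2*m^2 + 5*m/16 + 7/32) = m^5 + 5*m^4 - 59*m^3/16 - 563*m^2/32 + 149*m/32 + 35/16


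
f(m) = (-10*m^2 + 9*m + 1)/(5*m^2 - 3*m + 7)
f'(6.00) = -0.05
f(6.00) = -1.80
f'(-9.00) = 0.00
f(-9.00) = -2.03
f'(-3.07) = 0.10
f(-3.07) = -1.91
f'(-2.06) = 0.26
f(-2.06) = -1.74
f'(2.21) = -0.55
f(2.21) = -1.13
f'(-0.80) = 1.11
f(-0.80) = -1.00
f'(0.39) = 0.12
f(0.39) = 0.45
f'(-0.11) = 1.51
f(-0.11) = -0.02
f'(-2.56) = 0.16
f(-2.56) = -1.85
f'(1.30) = -1.16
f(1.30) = -0.36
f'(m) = (3 - 10*m)*(-10*m^2 + 9*m + 1)/(5*m^2 - 3*m + 7)^2 + (9 - 20*m)/(5*m^2 - 3*m + 7)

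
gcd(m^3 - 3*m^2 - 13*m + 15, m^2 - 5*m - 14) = 1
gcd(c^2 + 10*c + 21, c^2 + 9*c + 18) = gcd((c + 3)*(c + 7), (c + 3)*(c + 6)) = c + 3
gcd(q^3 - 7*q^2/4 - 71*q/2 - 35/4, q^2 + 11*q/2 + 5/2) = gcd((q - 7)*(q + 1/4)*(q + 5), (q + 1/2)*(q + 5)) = q + 5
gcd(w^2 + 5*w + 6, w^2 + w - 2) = w + 2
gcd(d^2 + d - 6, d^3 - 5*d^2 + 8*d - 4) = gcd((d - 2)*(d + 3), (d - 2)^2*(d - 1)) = d - 2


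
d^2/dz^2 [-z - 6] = 0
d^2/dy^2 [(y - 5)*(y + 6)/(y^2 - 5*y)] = 12/y^3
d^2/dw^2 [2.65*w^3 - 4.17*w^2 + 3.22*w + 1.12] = 15.9*w - 8.34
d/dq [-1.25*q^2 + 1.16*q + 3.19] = 1.16 - 2.5*q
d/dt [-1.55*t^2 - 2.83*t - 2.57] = -3.1*t - 2.83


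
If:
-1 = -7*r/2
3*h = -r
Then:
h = -2/21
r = 2/7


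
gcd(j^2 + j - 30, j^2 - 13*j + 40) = j - 5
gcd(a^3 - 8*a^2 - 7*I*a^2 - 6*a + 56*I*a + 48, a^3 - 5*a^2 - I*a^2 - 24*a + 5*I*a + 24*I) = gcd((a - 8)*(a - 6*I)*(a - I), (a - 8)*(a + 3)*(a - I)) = a^2 + a*(-8 - I) + 8*I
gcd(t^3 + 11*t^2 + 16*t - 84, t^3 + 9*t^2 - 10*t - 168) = t^2 + 13*t + 42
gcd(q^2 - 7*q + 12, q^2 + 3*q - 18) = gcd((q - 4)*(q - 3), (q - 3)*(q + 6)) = q - 3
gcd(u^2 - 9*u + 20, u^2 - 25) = u - 5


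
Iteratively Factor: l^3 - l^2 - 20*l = (l + 4)*(l^2 - 5*l) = l*(l + 4)*(l - 5)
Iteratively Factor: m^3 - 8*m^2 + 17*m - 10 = (m - 5)*(m^2 - 3*m + 2) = (m - 5)*(m - 1)*(m - 2)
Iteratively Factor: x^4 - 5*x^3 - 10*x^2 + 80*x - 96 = (x - 4)*(x^3 - x^2 - 14*x + 24) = (x - 4)*(x - 2)*(x^2 + x - 12) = (x - 4)*(x - 3)*(x - 2)*(x + 4)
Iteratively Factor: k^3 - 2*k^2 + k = (k)*(k^2 - 2*k + 1) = k*(k - 1)*(k - 1)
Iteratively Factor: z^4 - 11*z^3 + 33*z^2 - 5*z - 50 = (z + 1)*(z^3 - 12*z^2 + 45*z - 50) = (z - 5)*(z + 1)*(z^2 - 7*z + 10) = (z - 5)^2*(z + 1)*(z - 2)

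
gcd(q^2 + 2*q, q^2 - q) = q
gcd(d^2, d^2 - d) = d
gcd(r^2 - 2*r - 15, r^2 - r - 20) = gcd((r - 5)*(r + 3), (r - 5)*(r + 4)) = r - 5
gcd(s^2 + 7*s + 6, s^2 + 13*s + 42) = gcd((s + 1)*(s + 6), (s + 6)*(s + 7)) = s + 6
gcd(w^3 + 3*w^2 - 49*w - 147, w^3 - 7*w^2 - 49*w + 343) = w^2 - 49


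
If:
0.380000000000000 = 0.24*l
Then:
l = 1.58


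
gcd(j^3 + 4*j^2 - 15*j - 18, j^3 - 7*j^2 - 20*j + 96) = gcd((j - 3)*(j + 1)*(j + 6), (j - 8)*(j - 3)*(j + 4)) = j - 3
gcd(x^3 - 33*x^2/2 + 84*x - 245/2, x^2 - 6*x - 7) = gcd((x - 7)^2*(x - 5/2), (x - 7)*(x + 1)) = x - 7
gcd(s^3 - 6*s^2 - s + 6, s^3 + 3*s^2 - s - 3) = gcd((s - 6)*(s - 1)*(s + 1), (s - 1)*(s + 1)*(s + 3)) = s^2 - 1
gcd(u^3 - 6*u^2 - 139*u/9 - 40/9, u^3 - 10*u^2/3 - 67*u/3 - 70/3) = u + 5/3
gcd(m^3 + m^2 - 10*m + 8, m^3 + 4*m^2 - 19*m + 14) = m^2 - 3*m + 2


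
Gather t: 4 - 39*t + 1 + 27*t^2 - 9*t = 27*t^2 - 48*t + 5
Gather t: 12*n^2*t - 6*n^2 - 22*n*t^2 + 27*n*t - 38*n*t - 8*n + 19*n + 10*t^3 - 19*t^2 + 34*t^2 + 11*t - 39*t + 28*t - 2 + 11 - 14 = -6*n^2 + 11*n + 10*t^3 + t^2*(15 - 22*n) + t*(12*n^2 - 11*n) - 5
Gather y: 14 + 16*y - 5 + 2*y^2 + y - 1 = 2*y^2 + 17*y + 8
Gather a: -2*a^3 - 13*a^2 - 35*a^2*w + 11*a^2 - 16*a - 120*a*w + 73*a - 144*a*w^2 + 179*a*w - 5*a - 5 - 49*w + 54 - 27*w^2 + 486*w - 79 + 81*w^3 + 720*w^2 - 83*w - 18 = -2*a^3 + a^2*(-35*w - 2) + a*(-144*w^2 + 59*w + 52) + 81*w^3 + 693*w^2 + 354*w - 48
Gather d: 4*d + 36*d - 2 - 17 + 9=40*d - 10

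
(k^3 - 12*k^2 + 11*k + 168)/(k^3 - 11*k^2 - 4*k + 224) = (k + 3)/(k + 4)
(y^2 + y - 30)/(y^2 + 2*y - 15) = (y^2 + y - 30)/(y^2 + 2*y - 15)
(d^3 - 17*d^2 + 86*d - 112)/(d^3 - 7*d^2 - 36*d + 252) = (d^2 - 10*d + 16)/(d^2 - 36)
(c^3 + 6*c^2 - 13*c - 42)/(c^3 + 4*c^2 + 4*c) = (c^2 + 4*c - 21)/(c*(c + 2))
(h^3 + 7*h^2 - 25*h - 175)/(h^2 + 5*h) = h + 2 - 35/h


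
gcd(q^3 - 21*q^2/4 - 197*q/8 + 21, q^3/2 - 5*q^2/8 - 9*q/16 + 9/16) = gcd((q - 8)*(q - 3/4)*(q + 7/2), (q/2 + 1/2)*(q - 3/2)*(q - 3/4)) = q - 3/4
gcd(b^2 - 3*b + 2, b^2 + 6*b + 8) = 1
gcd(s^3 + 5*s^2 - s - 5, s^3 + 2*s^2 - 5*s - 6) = s + 1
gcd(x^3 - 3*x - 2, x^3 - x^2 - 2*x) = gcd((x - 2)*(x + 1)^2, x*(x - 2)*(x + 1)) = x^2 - x - 2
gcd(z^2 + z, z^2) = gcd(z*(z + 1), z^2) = z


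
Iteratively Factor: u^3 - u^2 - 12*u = (u - 4)*(u^2 + 3*u) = (u - 4)*(u + 3)*(u)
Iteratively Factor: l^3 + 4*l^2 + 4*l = (l)*(l^2 + 4*l + 4) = l*(l + 2)*(l + 2)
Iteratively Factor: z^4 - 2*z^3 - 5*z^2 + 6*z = (z + 2)*(z^3 - 4*z^2 + 3*z) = (z - 3)*(z + 2)*(z^2 - z) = z*(z - 3)*(z + 2)*(z - 1)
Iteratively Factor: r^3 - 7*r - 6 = (r + 1)*(r^2 - r - 6) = (r + 1)*(r + 2)*(r - 3)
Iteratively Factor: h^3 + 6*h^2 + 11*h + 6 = (h + 2)*(h^2 + 4*h + 3) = (h + 2)*(h + 3)*(h + 1)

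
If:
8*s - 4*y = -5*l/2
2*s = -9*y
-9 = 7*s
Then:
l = 32/7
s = -9/7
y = 2/7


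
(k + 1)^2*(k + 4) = k^3 + 6*k^2 + 9*k + 4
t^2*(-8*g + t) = -8*g*t^2 + t^3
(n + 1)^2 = n^2 + 2*n + 1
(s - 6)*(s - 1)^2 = s^3 - 8*s^2 + 13*s - 6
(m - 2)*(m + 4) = m^2 + 2*m - 8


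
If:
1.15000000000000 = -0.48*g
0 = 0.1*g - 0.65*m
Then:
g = -2.40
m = -0.37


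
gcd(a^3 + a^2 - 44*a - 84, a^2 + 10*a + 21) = 1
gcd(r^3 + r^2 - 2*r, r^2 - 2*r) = r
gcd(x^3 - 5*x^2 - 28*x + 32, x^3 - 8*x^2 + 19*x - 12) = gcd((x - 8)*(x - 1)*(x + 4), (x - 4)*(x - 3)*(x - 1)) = x - 1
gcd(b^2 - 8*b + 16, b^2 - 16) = b - 4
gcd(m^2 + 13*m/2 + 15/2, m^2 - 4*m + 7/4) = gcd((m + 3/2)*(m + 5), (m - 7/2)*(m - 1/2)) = 1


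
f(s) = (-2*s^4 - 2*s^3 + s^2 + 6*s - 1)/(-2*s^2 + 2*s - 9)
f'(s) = (4*s - 2)*(-2*s^4 - 2*s^3 + s^2 + 6*s - 1)/(-2*s^2 + 2*s - 9)^2 + (-8*s^3 - 6*s^2 + 2*s + 6)/(-2*s^2 + 2*s - 9) = 2*(4*s^5 - 4*s^4 + 32*s^3 + 34*s^2 - 11*s - 26)/(4*s^4 - 8*s^3 + 40*s^2 - 36*s + 81)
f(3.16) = 10.36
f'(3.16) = 8.38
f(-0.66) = 0.39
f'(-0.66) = -0.23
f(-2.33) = 1.76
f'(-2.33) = -2.04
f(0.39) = -0.16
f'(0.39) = -0.64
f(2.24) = 3.80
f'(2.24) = 5.71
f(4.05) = 18.73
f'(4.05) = 10.38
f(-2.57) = 2.31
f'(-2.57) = -2.51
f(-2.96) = 3.44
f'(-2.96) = -3.31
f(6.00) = 42.80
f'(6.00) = 14.27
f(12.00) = 163.78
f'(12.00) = 26.10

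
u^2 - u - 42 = (u - 7)*(u + 6)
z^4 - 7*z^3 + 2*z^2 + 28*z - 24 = (z - 6)*(z - 2)*(z - 1)*(z + 2)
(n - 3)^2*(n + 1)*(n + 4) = n^4 - n^3 - 17*n^2 + 21*n + 36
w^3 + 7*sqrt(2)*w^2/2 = w^2*(w + 7*sqrt(2)/2)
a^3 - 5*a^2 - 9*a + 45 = (a - 5)*(a - 3)*(a + 3)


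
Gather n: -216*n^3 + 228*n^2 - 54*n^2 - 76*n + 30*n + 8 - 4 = -216*n^3 + 174*n^2 - 46*n + 4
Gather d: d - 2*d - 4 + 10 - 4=2 - d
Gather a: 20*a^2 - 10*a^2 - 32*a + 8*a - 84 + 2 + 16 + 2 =10*a^2 - 24*a - 64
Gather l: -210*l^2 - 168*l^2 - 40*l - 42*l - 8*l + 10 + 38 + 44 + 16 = -378*l^2 - 90*l + 108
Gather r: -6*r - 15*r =-21*r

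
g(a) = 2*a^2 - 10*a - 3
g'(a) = 4*a - 10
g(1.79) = -14.49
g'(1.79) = -2.84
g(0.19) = -4.83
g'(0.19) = -9.24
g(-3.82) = 64.38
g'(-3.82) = -25.28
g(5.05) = -2.50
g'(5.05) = 10.20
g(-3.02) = 45.44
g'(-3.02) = -22.08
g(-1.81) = 21.65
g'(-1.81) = -17.24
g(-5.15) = 101.54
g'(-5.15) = -30.60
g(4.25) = -9.38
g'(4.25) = 7.00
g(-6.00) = 129.00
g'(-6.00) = -34.00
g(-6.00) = 129.00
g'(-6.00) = -34.00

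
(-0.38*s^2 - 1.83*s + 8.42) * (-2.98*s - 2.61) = 1.1324*s^3 + 6.4452*s^2 - 20.3153*s - 21.9762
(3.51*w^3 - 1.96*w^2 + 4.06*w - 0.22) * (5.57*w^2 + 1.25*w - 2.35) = 19.5507*w^5 - 6.5297*w^4 + 11.9157*w^3 + 8.4556*w^2 - 9.816*w + 0.517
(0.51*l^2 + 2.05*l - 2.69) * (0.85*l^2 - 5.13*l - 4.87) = 0.4335*l^4 - 0.8738*l^3 - 15.2867*l^2 + 3.8162*l + 13.1003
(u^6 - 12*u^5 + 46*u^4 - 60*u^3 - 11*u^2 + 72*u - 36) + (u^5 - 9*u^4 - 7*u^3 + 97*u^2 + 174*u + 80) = u^6 - 11*u^5 + 37*u^4 - 67*u^3 + 86*u^2 + 246*u + 44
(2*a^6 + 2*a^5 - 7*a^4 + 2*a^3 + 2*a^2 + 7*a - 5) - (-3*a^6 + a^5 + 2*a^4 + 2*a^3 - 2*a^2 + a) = 5*a^6 + a^5 - 9*a^4 + 4*a^2 + 6*a - 5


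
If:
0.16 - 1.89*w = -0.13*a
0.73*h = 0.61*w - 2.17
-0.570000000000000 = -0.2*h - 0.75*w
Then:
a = 17.23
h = -1.91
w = 1.27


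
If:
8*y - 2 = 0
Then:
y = 1/4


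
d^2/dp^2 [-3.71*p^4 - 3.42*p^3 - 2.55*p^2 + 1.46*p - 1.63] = -44.52*p^2 - 20.52*p - 5.1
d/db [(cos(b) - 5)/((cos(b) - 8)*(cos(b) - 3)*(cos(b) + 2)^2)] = (3*cos(b)^3 - 40*cos(b)^2 + 169*cos(b) - 178)*sin(b)/((cos(b) - 8)^2*(cos(b) - 3)^2*(cos(b) + 2)^3)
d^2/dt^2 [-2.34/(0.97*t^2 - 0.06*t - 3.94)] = (-4.403412*t^2 + 0.272376*t + 2.34*(1.94*t - 0.06)*(3.88*t - 0.12) + 17.886024)/(-0.97*t^2 + 0.06*t + 3.94)^3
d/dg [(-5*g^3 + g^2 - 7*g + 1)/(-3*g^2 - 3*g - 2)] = (15*g^4 + 30*g^3 + 6*g^2 + 2*g + 17)/(9*g^4 + 18*g^3 + 21*g^2 + 12*g + 4)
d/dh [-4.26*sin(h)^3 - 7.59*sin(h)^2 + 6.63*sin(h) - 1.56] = (-12.78*sin(h)^2 - 15.18*sin(h) + 6.63)*cos(h)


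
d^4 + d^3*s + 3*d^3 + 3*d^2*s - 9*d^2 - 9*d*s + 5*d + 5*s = (d - 1)^2*(d + 5)*(d + s)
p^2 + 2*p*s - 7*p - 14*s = (p - 7)*(p + 2*s)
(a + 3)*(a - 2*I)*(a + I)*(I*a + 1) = I*a^4 + 2*a^3 + 3*I*a^3 + 6*a^2 + I*a^2 + 2*a + 3*I*a + 6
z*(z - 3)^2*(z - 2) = z^4 - 8*z^3 + 21*z^2 - 18*z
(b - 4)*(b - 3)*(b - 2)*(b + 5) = b^4 - 4*b^3 - 19*b^2 + 106*b - 120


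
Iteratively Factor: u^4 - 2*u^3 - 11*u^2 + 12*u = (u - 4)*(u^3 + 2*u^2 - 3*u) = (u - 4)*(u - 1)*(u^2 + 3*u) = (u - 4)*(u - 1)*(u + 3)*(u)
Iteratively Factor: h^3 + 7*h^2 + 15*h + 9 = (h + 3)*(h^2 + 4*h + 3) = (h + 1)*(h + 3)*(h + 3)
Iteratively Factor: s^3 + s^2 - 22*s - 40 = (s - 5)*(s^2 + 6*s + 8) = (s - 5)*(s + 4)*(s + 2)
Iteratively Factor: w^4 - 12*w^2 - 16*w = (w + 2)*(w^3 - 2*w^2 - 8*w) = (w + 2)^2*(w^2 - 4*w) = (w - 4)*(w + 2)^2*(w)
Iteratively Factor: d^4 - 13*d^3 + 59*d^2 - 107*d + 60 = (d - 4)*(d^3 - 9*d^2 + 23*d - 15) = (d - 4)*(d - 1)*(d^2 - 8*d + 15) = (d - 5)*(d - 4)*(d - 1)*(d - 3)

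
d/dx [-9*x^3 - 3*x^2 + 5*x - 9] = -27*x^2 - 6*x + 5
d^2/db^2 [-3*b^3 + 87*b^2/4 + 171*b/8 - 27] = 87/2 - 18*b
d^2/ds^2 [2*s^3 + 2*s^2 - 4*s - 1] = 12*s + 4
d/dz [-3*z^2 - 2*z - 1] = -6*z - 2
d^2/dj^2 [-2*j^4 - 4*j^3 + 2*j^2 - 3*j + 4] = -24*j^2 - 24*j + 4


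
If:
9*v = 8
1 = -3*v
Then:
No Solution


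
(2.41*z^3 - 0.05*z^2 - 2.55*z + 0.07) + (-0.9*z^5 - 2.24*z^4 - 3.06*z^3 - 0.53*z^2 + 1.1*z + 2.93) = -0.9*z^5 - 2.24*z^4 - 0.65*z^3 - 0.58*z^2 - 1.45*z + 3.0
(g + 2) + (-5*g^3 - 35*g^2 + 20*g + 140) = -5*g^3 - 35*g^2 + 21*g + 142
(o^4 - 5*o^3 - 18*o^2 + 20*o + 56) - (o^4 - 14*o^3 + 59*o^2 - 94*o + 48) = 9*o^3 - 77*o^2 + 114*o + 8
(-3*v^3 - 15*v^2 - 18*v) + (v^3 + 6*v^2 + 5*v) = -2*v^3 - 9*v^2 - 13*v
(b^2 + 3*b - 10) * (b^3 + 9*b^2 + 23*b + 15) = b^5 + 12*b^4 + 40*b^3 - 6*b^2 - 185*b - 150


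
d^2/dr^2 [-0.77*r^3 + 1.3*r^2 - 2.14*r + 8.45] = 2.6 - 4.62*r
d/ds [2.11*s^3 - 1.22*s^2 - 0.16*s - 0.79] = 6.33*s^2 - 2.44*s - 0.16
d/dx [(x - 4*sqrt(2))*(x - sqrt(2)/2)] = 2*x - 9*sqrt(2)/2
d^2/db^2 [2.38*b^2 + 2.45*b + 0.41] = 4.76000000000000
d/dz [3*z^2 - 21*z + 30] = 6*z - 21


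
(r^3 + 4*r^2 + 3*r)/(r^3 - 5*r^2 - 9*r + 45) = r*(r + 1)/(r^2 - 8*r + 15)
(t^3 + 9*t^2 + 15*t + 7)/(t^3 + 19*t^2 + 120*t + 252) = (t^2 + 2*t + 1)/(t^2 + 12*t + 36)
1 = 1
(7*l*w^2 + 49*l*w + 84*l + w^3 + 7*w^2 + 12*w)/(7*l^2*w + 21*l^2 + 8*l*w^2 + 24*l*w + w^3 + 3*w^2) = (w + 4)/(l + w)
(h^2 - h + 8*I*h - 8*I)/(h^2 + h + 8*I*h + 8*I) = (h - 1)/(h + 1)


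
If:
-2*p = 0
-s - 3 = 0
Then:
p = 0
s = -3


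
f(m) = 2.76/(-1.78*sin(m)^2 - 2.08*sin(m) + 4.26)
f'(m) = 2.76*(3.56*sin(m)*cos(m) + 2.08*cos(m))/(-1.78*sin(m)^2 - 2.08*sin(m) + 4.26)^2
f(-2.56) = 0.57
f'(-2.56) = -0.01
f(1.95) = 3.49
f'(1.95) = -8.78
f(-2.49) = 0.57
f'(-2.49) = 0.01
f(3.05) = 0.68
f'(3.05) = -0.40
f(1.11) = 2.85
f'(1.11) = 6.89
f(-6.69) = 0.57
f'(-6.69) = 0.07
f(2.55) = 1.08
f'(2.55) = -1.44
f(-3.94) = 1.49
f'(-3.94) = -2.59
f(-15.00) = 0.57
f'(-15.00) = 0.02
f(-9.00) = 0.57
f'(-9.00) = -0.07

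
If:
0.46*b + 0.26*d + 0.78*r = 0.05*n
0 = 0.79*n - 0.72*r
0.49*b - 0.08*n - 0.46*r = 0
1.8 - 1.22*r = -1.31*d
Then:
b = 0.26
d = -1.15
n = 0.22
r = 0.24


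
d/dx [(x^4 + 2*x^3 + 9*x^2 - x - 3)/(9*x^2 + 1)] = (18*x^5 + 18*x^4 + 4*x^3 + 15*x^2 + 72*x - 1)/(81*x^4 + 18*x^2 + 1)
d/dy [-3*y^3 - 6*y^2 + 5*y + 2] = -9*y^2 - 12*y + 5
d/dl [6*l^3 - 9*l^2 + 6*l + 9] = 18*l^2 - 18*l + 6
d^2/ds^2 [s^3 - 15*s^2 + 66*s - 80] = 6*s - 30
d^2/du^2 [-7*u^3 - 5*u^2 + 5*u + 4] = -42*u - 10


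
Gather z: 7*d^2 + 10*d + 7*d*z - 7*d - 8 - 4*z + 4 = 7*d^2 + 3*d + z*(7*d - 4) - 4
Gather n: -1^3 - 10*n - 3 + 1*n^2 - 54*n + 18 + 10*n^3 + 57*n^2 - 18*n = 10*n^3 + 58*n^2 - 82*n + 14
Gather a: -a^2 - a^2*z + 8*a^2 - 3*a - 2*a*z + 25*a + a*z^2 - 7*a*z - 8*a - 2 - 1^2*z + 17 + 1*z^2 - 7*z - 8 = a^2*(7 - z) + a*(z^2 - 9*z + 14) + z^2 - 8*z + 7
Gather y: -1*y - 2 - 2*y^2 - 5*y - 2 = -2*y^2 - 6*y - 4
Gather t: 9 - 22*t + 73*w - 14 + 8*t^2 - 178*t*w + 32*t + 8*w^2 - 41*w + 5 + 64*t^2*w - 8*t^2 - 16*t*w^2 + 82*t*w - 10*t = 64*t^2*w + t*(-16*w^2 - 96*w) + 8*w^2 + 32*w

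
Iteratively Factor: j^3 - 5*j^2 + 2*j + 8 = (j - 2)*(j^2 - 3*j - 4) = (j - 4)*(j - 2)*(j + 1)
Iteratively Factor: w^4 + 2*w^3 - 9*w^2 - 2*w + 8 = (w - 2)*(w^3 + 4*w^2 - w - 4) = (w - 2)*(w + 4)*(w^2 - 1) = (w - 2)*(w + 1)*(w + 4)*(w - 1)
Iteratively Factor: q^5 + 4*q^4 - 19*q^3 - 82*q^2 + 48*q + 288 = (q + 4)*(q^4 - 19*q^2 - 6*q + 72) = (q + 3)*(q + 4)*(q^3 - 3*q^2 - 10*q + 24) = (q - 2)*(q + 3)*(q + 4)*(q^2 - q - 12) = (q - 2)*(q + 3)^2*(q + 4)*(q - 4)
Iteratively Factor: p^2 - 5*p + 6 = (p - 2)*(p - 3)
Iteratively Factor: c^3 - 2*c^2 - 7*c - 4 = (c + 1)*(c^2 - 3*c - 4) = (c - 4)*(c + 1)*(c + 1)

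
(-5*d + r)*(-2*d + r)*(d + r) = 10*d^3 + 3*d^2*r - 6*d*r^2 + r^3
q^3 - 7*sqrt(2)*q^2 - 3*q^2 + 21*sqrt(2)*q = q*(q - 3)*(q - 7*sqrt(2))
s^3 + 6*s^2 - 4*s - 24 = (s - 2)*(s + 2)*(s + 6)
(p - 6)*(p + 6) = p^2 - 36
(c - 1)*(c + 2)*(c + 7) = c^3 + 8*c^2 + 5*c - 14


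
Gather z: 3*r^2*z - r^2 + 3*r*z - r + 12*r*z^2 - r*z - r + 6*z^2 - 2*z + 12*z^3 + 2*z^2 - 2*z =-r^2 - 2*r + 12*z^3 + z^2*(12*r + 8) + z*(3*r^2 + 2*r - 4)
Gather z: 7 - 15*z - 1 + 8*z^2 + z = 8*z^2 - 14*z + 6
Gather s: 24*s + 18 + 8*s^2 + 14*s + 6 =8*s^2 + 38*s + 24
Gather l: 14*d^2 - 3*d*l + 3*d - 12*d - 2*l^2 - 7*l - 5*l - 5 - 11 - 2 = 14*d^2 - 9*d - 2*l^2 + l*(-3*d - 12) - 18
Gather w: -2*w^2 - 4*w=-2*w^2 - 4*w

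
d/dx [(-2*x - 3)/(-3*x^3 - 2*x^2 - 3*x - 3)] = (6*x^3 + 4*x^2 + 6*x - (2*x + 3)*(9*x^2 + 4*x + 3) + 6)/(3*x^3 + 2*x^2 + 3*x + 3)^2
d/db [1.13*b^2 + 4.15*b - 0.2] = 2.26*b + 4.15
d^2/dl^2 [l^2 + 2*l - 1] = 2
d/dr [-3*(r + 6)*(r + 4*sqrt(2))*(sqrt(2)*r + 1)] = -9*sqrt(2)*r^2 - 54*r - 36*sqrt(2)*r - 162 - 12*sqrt(2)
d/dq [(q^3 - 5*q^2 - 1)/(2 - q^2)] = q*(-q^3 + 6*q - 22)/(q^4 - 4*q^2 + 4)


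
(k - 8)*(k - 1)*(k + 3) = k^3 - 6*k^2 - 19*k + 24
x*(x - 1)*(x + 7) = x^3 + 6*x^2 - 7*x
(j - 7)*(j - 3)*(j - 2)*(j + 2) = j^4 - 10*j^3 + 17*j^2 + 40*j - 84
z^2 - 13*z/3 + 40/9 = (z - 8/3)*(z - 5/3)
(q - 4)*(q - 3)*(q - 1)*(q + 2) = q^4 - 6*q^3 + 3*q^2 + 26*q - 24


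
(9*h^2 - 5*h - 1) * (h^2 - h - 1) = 9*h^4 - 14*h^3 - 5*h^2 + 6*h + 1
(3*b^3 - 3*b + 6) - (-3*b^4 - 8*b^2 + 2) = 3*b^4 + 3*b^3 + 8*b^2 - 3*b + 4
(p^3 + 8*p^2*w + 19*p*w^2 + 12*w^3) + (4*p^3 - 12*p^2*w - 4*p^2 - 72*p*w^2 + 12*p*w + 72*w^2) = 5*p^3 - 4*p^2*w - 4*p^2 - 53*p*w^2 + 12*p*w + 12*w^3 + 72*w^2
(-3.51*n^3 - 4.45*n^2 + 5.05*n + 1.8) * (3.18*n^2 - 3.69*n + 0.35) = -11.1618*n^5 - 1.1991*n^4 + 31.251*n^3 - 14.468*n^2 - 4.8745*n + 0.63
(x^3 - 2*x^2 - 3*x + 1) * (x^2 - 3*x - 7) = x^5 - 5*x^4 - 4*x^3 + 24*x^2 + 18*x - 7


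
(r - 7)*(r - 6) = r^2 - 13*r + 42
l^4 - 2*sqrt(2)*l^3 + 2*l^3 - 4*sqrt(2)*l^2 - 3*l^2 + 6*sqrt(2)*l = l*(l - 1)*(l + 3)*(l - 2*sqrt(2))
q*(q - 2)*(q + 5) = q^3 + 3*q^2 - 10*q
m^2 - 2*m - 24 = (m - 6)*(m + 4)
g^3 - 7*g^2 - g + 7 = (g - 7)*(g - 1)*(g + 1)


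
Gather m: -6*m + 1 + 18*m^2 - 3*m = 18*m^2 - 9*m + 1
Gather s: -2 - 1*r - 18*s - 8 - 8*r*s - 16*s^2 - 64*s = -r - 16*s^2 + s*(-8*r - 82) - 10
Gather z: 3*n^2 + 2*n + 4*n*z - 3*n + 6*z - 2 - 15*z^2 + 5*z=3*n^2 - n - 15*z^2 + z*(4*n + 11) - 2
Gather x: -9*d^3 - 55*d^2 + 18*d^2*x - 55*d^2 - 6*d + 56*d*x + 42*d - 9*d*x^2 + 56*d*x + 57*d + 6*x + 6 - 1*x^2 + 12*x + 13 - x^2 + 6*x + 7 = -9*d^3 - 110*d^2 + 93*d + x^2*(-9*d - 2) + x*(18*d^2 + 112*d + 24) + 26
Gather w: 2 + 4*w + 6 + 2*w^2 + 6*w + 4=2*w^2 + 10*w + 12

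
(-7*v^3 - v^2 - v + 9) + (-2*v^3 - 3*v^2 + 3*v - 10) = -9*v^3 - 4*v^2 + 2*v - 1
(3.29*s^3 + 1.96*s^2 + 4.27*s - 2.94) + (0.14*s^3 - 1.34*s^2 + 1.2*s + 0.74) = 3.43*s^3 + 0.62*s^2 + 5.47*s - 2.2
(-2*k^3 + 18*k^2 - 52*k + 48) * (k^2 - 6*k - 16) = -2*k^5 + 30*k^4 - 128*k^3 + 72*k^2 + 544*k - 768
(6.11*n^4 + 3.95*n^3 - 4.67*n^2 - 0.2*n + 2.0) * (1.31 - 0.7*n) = -4.277*n^5 + 5.2391*n^4 + 8.4435*n^3 - 5.9777*n^2 - 1.662*n + 2.62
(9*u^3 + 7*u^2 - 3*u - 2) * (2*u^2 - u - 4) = 18*u^5 + 5*u^4 - 49*u^3 - 29*u^2 + 14*u + 8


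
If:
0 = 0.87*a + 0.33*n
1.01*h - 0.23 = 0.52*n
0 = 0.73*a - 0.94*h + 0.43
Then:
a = -0.11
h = 0.37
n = 0.28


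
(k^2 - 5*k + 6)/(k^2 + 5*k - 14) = (k - 3)/(k + 7)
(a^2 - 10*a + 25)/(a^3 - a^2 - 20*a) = (a - 5)/(a*(a + 4))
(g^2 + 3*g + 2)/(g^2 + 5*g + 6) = (g + 1)/(g + 3)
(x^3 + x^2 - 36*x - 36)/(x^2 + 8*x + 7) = (x^2 - 36)/(x + 7)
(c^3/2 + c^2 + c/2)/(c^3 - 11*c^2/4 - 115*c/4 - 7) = 2*c*(c^2 + 2*c + 1)/(4*c^3 - 11*c^2 - 115*c - 28)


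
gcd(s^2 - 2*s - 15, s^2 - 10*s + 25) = s - 5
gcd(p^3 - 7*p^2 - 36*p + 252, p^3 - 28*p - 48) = p - 6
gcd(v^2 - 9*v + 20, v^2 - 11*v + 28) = v - 4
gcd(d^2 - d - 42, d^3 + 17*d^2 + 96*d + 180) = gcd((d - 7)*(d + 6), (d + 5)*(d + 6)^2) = d + 6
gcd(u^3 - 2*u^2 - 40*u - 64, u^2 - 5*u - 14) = u + 2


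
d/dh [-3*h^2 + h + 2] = 1 - 6*h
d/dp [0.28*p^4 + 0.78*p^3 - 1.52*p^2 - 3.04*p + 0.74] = 1.12*p^3 + 2.34*p^2 - 3.04*p - 3.04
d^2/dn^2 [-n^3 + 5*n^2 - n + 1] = 10 - 6*n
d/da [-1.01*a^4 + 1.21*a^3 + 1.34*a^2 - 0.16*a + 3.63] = -4.04*a^3 + 3.63*a^2 + 2.68*a - 0.16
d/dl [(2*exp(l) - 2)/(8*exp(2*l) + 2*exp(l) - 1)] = (-16*exp(2*l) + 32*exp(l) + 2)*exp(l)/(64*exp(4*l) + 32*exp(3*l) - 12*exp(2*l) - 4*exp(l) + 1)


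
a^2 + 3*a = a*(a + 3)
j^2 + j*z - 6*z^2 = (j - 2*z)*(j + 3*z)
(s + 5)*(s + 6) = s^2 + 11*s + 30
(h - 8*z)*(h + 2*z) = h^2 - 6*h*z - 16*z^2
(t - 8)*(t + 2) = t^2 - 6*t - 16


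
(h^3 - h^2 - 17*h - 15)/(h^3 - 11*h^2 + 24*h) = (h^3 - h^2 - 17*h - 15)/(h*(h^2 - 11*h + 24))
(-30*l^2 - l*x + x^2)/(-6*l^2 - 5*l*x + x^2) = (5*l + x)/(l + x)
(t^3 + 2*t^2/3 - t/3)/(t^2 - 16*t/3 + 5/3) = t*(t + 1)/(t - 5)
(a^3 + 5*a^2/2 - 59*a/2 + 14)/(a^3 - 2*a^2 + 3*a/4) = 2*(a^2 + 3*a - 28)/(a*(2*a - 3))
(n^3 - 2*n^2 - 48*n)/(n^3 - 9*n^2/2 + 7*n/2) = 2*(n^2 - 2*n - 48)/(2*n^2 - 9*n + 7)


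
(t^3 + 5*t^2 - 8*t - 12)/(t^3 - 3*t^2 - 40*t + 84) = (t + 1)/(t - 7)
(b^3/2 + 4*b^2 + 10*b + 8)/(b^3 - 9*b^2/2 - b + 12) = (b^3 + 8*b^2 + 20*b + 16)/(2*b^3 - 9*b^2 - 2*b + 24)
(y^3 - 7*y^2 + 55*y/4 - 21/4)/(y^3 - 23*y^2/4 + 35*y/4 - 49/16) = 4*(y - 3)/(4*y - 7)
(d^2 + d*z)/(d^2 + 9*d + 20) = d*(d + z)/(d^2 + 9*d + 20)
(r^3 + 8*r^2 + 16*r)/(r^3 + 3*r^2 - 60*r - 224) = r*(r + 4)/(r^2 - r - 56)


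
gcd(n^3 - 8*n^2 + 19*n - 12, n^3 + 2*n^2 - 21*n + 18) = n^2 - 4*n + 3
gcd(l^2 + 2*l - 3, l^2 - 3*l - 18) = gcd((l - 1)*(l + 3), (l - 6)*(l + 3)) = l + 3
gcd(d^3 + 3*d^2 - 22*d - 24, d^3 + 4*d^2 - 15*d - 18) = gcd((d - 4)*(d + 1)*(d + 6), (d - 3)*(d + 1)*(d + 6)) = d^2 + 7*d + 6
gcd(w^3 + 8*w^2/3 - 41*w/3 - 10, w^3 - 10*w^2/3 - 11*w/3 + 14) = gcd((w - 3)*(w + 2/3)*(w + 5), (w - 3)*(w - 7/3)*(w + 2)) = w - 3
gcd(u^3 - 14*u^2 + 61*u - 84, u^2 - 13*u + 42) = u - 7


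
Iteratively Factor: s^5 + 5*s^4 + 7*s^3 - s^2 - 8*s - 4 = (s - 1)*(s^4 + 6*s^3 + 13*s^2 + 12*s + 4) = (s - 1)*(s + 2)*(s^3 + 4*s^2 + 5*s + 2) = (s - 1)*(s + 1)*(s + 2)*(s^2 + 3*s + 2) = (s - 1)*(s + 1)^2*(s + 2)*(s + 2)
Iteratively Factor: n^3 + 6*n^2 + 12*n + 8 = (n + 2)*(n^2 + 4*n + 4) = (n + 2)^2*(n + 2)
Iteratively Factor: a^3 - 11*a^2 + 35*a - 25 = (a - 5)*(a^2 - 6*a + 5) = (a - 5)*(a - 1)*(a - 5)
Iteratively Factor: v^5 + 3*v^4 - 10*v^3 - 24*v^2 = (v + 4)*(v^4 - v^3 - 6*v^2) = v*(v + 4)*(v^3 - v^2 - 6*v) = v*(v - 3)*(v + 4)*(v^2 + 2*v) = v^2*(v - 3)*(v + 4)*(v + 2)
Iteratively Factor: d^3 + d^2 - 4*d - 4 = (d + 2)*(d^2 - d - 2) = (d - 2)*(d + 2)*(d + 1)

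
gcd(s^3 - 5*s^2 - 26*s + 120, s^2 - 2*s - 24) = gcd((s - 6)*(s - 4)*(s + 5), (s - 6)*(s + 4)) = s - 6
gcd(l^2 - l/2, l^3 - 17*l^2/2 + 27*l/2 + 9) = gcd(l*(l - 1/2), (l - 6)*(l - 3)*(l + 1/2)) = 1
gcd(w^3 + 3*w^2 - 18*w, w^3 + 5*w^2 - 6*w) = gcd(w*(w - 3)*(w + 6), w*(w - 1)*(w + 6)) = w^2 + 6*w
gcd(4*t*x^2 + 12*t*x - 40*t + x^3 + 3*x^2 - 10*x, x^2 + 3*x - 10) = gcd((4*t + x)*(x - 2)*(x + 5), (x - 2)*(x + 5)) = x^2 + 3*x - 10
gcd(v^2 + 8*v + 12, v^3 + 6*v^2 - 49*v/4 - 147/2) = v + 6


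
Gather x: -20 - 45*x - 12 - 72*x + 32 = -117*x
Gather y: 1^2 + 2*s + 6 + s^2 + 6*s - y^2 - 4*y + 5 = s^2 + 8*s - y^2 - 4*y + 12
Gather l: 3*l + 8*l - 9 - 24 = 11*l - 33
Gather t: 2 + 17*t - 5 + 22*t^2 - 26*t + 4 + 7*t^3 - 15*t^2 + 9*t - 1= 7*t^3 + 7*t^2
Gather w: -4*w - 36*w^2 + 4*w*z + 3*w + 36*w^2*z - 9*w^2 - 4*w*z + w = w^2*(36*z - 45)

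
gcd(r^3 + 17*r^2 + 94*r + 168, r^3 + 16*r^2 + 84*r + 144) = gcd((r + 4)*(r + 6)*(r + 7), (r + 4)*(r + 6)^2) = r^2 + 10*r + 24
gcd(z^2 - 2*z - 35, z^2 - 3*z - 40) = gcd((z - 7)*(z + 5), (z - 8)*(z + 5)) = z + 5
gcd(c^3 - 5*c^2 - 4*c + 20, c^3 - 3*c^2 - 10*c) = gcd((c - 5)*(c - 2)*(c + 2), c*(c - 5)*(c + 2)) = c^2 - 3*c - 10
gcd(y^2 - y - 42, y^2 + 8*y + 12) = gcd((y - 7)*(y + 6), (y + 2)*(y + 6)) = y + 6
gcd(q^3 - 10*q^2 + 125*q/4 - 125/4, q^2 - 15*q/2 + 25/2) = q^2 - 15*q/2 + 25/2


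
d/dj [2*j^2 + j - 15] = 4*j + 1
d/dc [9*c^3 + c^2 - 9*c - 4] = 27*c^2 + 2*c - 9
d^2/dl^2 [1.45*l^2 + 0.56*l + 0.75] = 2.90000000000000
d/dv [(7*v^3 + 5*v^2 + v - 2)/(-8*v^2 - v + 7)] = (-56*v^4 - 14*v^3 + 150*v^2 + 38*v + 5)/(64*v^4 + 16*v^3 - 111*v^2 - 14*v + 49)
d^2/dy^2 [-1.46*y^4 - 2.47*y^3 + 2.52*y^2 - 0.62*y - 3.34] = -17.52*y^2 - 14.82*y + 5.04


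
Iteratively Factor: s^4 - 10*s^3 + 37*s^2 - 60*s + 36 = (s - 2)*(s^3 - 8*s^2 + 21*s - 18) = (s - 3)*(s - 2)*(s^2 - 5*s + 6) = (s - 3)^2*(s - 2)*(s - 2)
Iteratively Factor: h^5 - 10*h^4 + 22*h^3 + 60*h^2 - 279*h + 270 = (h + 3)*(h^4 - 13*h^3 + 61*h^2 - 123*h + 90) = (h - 3)*(h + 3)*(h^3 - 10*h^2 + 31*h - 30) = (h - 3)*(h - 2)*(h + 3)*(h^2 - 8*h + 15) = (h - 5)*(h - 3)*(h - 2)*(h + 3)*(h - 3)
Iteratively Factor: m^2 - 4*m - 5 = (m + 1)*(m - 5)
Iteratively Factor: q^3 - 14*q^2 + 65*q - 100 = (q - 5)*(q^2 - 9*q + 20) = (q - 5)^2*(q - 4)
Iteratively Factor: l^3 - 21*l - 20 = (l + 4)*(l^2 - 4*l - 5) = (l + 1)*(l + 4)*(l - 5)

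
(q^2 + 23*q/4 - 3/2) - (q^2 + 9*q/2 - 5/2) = 5*q/4 + 1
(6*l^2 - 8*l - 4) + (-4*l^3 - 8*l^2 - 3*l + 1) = -4*l^3 - 2*l^2 - 11*l - 3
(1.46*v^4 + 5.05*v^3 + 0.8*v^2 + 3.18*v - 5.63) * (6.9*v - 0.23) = 10.074*v^5 + 34.5092*v^4 + 4.3585*v^3 + 21.758*v^2 - 39.5784*v + 1.2949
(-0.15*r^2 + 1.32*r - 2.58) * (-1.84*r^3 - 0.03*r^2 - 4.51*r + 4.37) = 0.276*r^5 - 2.4243*r^4 + 5.3841*r^3 - 6.5313*r^2 + 17.4042*r - 11.2746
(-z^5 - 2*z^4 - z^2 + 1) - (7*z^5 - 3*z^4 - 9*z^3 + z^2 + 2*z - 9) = -8*z^5 + z^4 + 9*z^3 - 2*z^2 - 2*z + 10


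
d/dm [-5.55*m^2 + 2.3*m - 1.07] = 2.3 - 11.1*m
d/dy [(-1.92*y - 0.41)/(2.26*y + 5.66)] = (-22.465756*y - 56.263796)/(2.26*y + 5.66)^3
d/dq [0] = 0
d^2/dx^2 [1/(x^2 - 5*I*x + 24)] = 2*(-x^2 + 5*I*x + (2*x - 5*I)^2 - 24)/(x^2 - 5*I*x + 24)^3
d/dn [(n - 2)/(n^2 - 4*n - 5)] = (n^2 - 4*n - 2*(n - 2)^2 - 5)/(-n^2 + 4*n + 5)^2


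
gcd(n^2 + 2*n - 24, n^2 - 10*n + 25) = 1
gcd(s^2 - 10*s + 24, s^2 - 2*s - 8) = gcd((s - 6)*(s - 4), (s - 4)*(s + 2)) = s - 4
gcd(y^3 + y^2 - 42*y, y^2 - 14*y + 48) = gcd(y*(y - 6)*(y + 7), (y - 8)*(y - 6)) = y - 6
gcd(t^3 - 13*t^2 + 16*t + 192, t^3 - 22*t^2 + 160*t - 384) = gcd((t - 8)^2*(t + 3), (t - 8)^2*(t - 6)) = t^2 - 16*t + 64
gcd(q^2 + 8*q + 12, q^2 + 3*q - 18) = q + 6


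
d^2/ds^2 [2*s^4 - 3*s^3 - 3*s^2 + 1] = 24*s^2 - 18*s - 6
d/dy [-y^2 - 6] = -2*y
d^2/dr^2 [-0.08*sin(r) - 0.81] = 0.08*sin(r)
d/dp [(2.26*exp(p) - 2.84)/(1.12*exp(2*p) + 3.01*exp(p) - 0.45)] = (-2.5312*exp(2*p) + 6.3616*exp(p) + 7.5314)*exp(p)/(1.2544*exp(4*p) + 6.7424*exp(3*p) + 8.0521*exp(2*p) - 2.709*exp(p) + 0.2025)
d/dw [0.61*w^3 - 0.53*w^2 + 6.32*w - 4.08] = 1.83*w^2 - 1.06*w + 6.32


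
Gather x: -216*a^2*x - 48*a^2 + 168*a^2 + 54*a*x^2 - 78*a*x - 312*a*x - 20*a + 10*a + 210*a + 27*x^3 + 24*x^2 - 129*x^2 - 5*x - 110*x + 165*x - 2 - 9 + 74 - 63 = 120*a^2 + 200*a + 27*x^3 + x^2*(54*a - 105) + x*(-216*a^2 - 390*a + 50)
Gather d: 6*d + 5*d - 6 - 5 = 11*d - 11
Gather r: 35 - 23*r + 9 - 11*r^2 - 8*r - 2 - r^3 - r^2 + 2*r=-r^3 - 12*r^2 - 29*r + 42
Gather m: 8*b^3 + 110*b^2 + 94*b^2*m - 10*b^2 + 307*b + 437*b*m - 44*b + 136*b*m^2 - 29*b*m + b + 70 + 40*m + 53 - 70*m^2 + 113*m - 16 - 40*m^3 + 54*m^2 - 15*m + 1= 8*b^3 + 100*b^2 + 264*b - 40*m^3 + m^2*(136*b - 16) + m*(94*b^2 + 408*b + 138) + 108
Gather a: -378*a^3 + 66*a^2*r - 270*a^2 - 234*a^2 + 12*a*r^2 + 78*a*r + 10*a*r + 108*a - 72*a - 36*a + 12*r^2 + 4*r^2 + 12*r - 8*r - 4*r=-378*a^3 + a^2*(66*r - 504) + a*(12*r^2 + 88*r) + 16*r^2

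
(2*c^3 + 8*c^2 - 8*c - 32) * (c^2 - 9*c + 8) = 2*c^5 - 10*c^4 - 64*c^3 + 104*c^2 + 224*c - 256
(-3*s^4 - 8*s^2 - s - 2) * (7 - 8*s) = 24*s^5 - 21*s^4 + 64*s^3 - 48*s^2 + 9*s - 14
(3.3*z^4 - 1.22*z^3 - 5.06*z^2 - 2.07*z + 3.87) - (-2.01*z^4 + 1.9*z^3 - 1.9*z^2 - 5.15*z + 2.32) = 5.31*z^4 - 3.12*z^3 - 3.16*z^2 + 3.08*z + 1.55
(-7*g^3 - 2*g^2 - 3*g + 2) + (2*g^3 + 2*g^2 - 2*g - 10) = -5*g^3 - 5*g - 8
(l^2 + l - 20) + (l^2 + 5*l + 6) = 2*l^2 + 6*l - 14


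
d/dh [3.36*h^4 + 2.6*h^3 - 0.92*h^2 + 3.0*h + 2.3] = 13.44*h^3 + 7.8*h^2 - 1.84*h + 3.0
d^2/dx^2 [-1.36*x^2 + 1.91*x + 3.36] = -2.72000000000000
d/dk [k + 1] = 1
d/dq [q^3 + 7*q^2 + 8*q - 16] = 3*q^2 + 14*q + 8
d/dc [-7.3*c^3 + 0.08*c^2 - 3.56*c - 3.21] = -21.9*c^2 + 0.16*c - 3.56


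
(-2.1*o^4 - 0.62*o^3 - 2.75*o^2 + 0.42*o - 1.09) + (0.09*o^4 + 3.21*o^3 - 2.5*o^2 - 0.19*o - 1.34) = -2.01*o^4 + 2.59*o^3 - 5.25*o^2 + 0.23*o - 2.43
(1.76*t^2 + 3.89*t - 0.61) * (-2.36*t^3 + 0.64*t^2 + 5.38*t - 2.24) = -4.1536*t^5 - 8.054*t^4 + 13.398*t^3 + 16.5954*t^2 - 11.9954*t + 1.3664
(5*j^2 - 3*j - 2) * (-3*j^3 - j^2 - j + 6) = -15*j^5 + 4*j^4 + 4*j^3 + 35*j^2 - 16*j - 12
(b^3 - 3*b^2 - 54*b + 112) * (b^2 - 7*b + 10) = b^5 - 10*b^4 - 23*b^3 + 460*b^2 - 1324*b + 1120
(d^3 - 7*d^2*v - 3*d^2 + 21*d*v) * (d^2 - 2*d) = d^5 - 7*d^4*v - 5*d^4 + 35*d^3*v + 6*d^3 - 42*d^2*v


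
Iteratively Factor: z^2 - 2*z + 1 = (z - 1)*(z - 1)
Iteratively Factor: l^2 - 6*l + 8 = (l - 2)*(l - 4)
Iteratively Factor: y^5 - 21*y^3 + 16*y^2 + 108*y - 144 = (y - 2)*(y^4 + 2*y^3 - 17*y^2 - 18*y + 72) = (y - 2)*(y + 4)*(y^3 - 2*y^2 - 9*y + 18) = (y - 2)*(y + 3)*(y + 4)*(y^2 - 5*y + 6) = (y - 2)^2*(y + 3)*(y + 4)*(y - 3)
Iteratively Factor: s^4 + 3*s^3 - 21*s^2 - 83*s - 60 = (s + 4)*(s^3 - s^2 - 17*s - 15) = (s + 1)*(s + 4)*(s^2 - 2*s - 15) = (s + 1)*(s + 3)*(s + 4)*(s - 5)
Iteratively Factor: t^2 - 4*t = (t)*(t - 4)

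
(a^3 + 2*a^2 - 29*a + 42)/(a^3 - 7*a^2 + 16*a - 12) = (a + 7)/(a - 2)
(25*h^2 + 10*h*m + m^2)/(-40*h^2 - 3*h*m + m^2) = (-5*h - m)/(8*h - m)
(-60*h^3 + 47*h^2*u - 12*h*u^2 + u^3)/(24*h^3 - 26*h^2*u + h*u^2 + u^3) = (15*h^2 - 8*h*u + u^2)/(-6*h^2 + 5*h*u + u^2)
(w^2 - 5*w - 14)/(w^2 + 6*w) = (w^2 - 5*w - 14)/(w*(w + 6))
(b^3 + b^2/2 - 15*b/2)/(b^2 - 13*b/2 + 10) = b*(b + 3)/(b - 4)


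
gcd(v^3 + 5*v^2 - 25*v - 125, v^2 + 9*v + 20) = v + 5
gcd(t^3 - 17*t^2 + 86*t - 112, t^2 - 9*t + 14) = t^2 - 9*t + 14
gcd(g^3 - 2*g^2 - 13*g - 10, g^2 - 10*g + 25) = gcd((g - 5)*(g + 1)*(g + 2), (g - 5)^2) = g - 5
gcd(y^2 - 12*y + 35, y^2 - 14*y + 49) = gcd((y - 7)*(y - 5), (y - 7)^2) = y - 7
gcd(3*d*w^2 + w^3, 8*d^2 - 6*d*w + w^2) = 1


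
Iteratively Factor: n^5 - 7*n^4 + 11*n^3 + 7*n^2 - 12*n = (n - 4)*(n^4 - 3*n^3 - n^2 + 3*n) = (n - 4)*(n - 1)*(n^3 - 2*n^2 - 3*n) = n*(n - 4)*(n - 1)*(n^2 - 2*n - 3) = n*(n - 4)*(n - 1)*(n + 1)*(n - 3)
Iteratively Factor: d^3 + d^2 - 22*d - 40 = (d + 4)*(d^2 - 3*d - 10) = (d - 5)*(d + 4)*(d + 2)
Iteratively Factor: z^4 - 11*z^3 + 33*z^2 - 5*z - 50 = (z - 2)*(z^3 - 9*z^2 + 15*z + 25) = (z - 5)*(z - 2)*(z^2 - 4*z - 5) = (z - 5)*(z - 2)*(z + 1)*(z - 5)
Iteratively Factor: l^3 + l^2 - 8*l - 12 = (l - 3)*(l^2 + 4*l + 4) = (l - 3)*(l + 2)*(l + 2)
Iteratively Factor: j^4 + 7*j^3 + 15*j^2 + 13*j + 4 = (j + 4)*(j^3 + 3*j^2 + 3*j + 1) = (j + 1)*(j + 4)*(j^2 + 2*j + 1) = (j + 1)^2*(j + 4)*(j + 1)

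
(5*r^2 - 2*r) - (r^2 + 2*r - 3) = 4*r^2 - 4*r + 3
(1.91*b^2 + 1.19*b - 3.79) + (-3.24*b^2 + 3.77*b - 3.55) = -1.33*b^2 + 4.96*b - 7.34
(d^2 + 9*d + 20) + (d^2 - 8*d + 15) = 2*d^2 + d + 35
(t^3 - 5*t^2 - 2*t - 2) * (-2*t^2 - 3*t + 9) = -2*t^5 + 7*t^4 + 28*t^3 - 35*t^2 - 12*t - 18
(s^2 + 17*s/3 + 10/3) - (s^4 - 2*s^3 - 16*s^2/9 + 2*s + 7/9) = -s^4 + 2*s^3 + 25*s^2/9 + 11*s/3 + 23/9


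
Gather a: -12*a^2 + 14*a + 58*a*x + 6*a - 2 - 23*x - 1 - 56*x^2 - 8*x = -12*a^2 + a*(58*x + 20) - 56*x^2 - 31*x - 3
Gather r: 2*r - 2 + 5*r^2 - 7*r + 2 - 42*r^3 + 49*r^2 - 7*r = -42*r^3 + 54*r^2 - 12*r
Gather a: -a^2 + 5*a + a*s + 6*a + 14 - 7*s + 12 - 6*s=-a^2 + a*(s + 11) - 13*s + 26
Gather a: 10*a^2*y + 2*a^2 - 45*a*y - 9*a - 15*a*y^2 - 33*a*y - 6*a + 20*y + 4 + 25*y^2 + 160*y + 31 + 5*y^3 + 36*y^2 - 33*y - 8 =a^2*(10*y + 2) + a*(-15*y^2 - 78*y - 15) + 5*y^3 + 61*y^2 + 147*y + 27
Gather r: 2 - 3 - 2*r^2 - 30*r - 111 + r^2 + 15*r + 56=-r^2 - 15*r - 56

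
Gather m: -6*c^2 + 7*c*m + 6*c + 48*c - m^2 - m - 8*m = -6*c^2 + 54*c - m^2 + m*(7*c - 9)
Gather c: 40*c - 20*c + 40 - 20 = 20*c + 20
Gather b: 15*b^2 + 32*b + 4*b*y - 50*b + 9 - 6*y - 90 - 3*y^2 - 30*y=15*b^2 + b*(4*y - 18) - 3*y^2 - 36*y - 81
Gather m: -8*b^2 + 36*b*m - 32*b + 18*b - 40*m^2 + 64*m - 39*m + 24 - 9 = -8*b^2 - 14*b - 40*m^2 + m*(36*b + 25) + 15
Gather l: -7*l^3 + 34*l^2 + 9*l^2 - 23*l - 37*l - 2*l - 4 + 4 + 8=-7*l^3 + 43*l^2 - 62*l + 8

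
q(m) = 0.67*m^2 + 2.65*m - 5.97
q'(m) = 1.34*m + 2.65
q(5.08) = 24.78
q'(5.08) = 9.46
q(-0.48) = -7.09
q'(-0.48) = 2.01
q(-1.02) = -7.98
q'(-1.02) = 1.28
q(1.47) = -0.63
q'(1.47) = 4.62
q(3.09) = 8.62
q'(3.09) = 6.79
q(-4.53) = -4.23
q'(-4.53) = -3.42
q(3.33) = 10.28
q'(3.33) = 7.11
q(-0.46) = -7.05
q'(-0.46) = 2.03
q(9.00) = 72.15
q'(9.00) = 14.71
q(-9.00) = 24.45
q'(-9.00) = -9.41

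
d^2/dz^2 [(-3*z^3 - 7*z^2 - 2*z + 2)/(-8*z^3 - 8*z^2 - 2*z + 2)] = (64*z^6 + 60*z^5 - 108*z^4 - 49*z^3 + 3*z^2 - 15*z - 1)/(64*z^9 + 192*z^8 + 240*z^7 + 112*z^6 - 36*z^5 - 60*z^4 - 11*z^3 + 9*z^2 + 3*z - 1)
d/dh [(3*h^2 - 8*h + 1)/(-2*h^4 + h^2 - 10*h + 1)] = 2*((4 - 3*h)*(2*h^4 - h^2 + 10*h - 1) + (3*h^2 - 8*h + 1)*(4*h^3 - h + 5))/(2*h^4 - h^2 + 10*h - 1)^2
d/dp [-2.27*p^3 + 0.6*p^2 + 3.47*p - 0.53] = -6.81*p^2 + 1.2*p + 3.47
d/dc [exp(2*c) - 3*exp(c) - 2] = (2*exp(c) - 3)*exp(c)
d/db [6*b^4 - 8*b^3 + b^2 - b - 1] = 24*b^3 - 24*b^2 + 2*b - 1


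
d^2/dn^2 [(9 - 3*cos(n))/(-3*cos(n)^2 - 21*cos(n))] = (19*sin(n)^4/cos(n)^3 + sin(n)^2 + 64 + 167/cos(n) - 126/cos(n)^2 - 313/cos(n)^3)/(cos(n) + 7)^3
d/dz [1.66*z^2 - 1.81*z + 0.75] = 3.32*z - 1.81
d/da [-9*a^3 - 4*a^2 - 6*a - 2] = -27*a^2 - 8*a - 6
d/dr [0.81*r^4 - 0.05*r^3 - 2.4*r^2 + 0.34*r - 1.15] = 3.24*r^3 - 0.15*r^2 - 4.8*r + 0.34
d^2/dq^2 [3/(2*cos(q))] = 3*(sin(q)^2 + 1)/(2*cos(q)^3)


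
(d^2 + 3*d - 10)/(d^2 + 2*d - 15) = (d - 2)/(d - 3)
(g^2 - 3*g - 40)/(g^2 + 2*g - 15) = (g - 8)/(g - 3)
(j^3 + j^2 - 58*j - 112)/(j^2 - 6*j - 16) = j + 7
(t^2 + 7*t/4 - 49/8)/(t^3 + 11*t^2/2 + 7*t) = (t - 7/4)/(t*(t + 2))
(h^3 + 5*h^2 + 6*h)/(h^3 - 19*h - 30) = h/(h - 5)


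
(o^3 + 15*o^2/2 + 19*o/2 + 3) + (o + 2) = o^3 + 15*o^2/2 + 21*o/2 + 5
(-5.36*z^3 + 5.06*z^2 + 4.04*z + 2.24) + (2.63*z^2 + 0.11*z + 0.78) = -5.36*z^3 + 7.69*z^2 + 4.15*z + 3.02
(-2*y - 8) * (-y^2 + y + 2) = 2*y^3 + 6*y^2 - 12*y - 16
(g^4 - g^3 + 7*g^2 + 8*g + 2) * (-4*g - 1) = -4*g^5 + 3*g^4 - 27*g^3 - 39*g^2 - 16*g - 2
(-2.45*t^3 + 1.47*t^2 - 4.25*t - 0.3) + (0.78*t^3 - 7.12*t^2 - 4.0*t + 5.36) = -1.67*t^3 - 5.65*t^2 - 8.25*t + 5.06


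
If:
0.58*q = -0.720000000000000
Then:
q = -1.24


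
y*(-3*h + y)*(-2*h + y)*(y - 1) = 6*h^2*y^2 - 6*h^2*y - 5*h*y^3 + 5*h*y^2 + y^4 - y^3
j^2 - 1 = (j - 1)*(j + 1)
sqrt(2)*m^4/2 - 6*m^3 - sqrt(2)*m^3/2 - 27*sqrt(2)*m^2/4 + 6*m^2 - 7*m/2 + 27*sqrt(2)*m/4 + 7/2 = (m - 1)*(m - 7*sqrt(2))*(m + sqrt(2)/2)*(sqrt(2)*m/2 + 1/2)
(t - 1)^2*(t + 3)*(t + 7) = t^4 + 8*t^3 + 2*t^2 - 32*t + 21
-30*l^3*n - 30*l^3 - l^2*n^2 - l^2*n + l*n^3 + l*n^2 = (-6*l + n)*(5*l + n)*(l*n + l)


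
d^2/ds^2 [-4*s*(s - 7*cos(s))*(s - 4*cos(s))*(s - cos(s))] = -48*s^3*cos(s) - 288*s^2*sin(s) + 312*s^2*cos(2*s) - 48*s^2 + 624*s*sin(2*s) + 204*s*cos(s) - 252*s*cos(3*s) - 168*sin(s) - 168*sin(3*s) - 156*cos(2*s) - 156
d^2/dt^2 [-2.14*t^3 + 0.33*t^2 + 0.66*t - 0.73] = 0.66 - 12.84*t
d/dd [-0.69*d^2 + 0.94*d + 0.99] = 0.94 - 1.38*d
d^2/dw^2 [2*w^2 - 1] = 4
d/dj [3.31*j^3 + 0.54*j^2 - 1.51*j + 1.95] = 9.93*j^2 + 1.08*j - 1.51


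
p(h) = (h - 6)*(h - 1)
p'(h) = 2*h - 7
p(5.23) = -3.26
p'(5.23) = 3.46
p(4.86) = -4.40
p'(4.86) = 2.72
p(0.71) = 1.53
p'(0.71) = -5.58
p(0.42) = 3.24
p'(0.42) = -6.16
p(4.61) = -5.02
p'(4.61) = 2.22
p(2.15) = -4.43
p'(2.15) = -2.70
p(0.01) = 5.93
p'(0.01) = -6.98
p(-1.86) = 22.48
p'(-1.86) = -10.72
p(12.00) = 66.00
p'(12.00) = 17.00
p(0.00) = 6.00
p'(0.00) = -7.00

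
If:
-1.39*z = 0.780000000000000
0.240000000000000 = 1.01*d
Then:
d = 0.24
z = -0.56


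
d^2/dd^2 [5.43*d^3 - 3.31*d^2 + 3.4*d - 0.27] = 32.58*d - 6.62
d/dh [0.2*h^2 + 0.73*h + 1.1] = 0.4*h + 0.73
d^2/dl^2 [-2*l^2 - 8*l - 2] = -4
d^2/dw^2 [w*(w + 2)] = 2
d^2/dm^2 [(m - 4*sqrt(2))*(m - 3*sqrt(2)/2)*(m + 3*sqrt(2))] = 6*m - 5*sqrt(2)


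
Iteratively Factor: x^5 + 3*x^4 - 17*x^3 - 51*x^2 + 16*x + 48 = (x + 1)*(x^4 + 2*x^3 - 19*x^2 - 32*x + 48) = (x - 1)*(x + 1)*(x^3 + 3*x^2 - 16*x - 48) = (x - 1)*(x + 1)*(x + 4)*(x^2 - x - 12) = (x - 4)*(x - 1)*(x + 1)*(x + 4)*(x + 3)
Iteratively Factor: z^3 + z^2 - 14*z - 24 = (z - 4)*(z^2 + 5*z + 6) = (z - 4)*(z + 2)*(z + 3)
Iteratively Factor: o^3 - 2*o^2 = (o)*(o^2 - 2*o) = o^2*(o - 2)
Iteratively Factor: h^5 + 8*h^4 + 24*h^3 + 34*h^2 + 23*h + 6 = (h + 1)*(h^4 + 7*h^3 + 17*h^2 + 17*h + 6) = (h + 1)^2*(h^3 + 6*h^2 + 11*h + 6) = (h + 1)^2*(h + 3)*(h^2 + 3*h + 2) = (h + 1)^2*(h + 2)*(h + 3)*(h + 1)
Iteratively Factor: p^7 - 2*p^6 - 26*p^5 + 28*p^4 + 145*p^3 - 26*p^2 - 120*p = (p - 3)*(p^6 + p^5 - 23*p^4 - 41*p^3 + 22*p^2 + 40*p) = (p - 3)*(p - 1)*(p^5 + 2*p^4 - 21*p^3 - 62*p^2 - 40*p) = (p - 3)*(p - 1)*(p + 4)*(p^4 - 2*p^3 - 13*p^2 - 10*p) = (p - 5)*(p - 3)*(p - 1)*(p + 4)*(p^3 + 3*p^2 + 2*p) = (p - 5)*(p - 3)*(p - 1)*(p + 2)*(p + 4)*(p^2 + p) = (p - 5)*(p - 3)*(p - 1)*(p + 1)*(p + 2)*(p + 4)*(p)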